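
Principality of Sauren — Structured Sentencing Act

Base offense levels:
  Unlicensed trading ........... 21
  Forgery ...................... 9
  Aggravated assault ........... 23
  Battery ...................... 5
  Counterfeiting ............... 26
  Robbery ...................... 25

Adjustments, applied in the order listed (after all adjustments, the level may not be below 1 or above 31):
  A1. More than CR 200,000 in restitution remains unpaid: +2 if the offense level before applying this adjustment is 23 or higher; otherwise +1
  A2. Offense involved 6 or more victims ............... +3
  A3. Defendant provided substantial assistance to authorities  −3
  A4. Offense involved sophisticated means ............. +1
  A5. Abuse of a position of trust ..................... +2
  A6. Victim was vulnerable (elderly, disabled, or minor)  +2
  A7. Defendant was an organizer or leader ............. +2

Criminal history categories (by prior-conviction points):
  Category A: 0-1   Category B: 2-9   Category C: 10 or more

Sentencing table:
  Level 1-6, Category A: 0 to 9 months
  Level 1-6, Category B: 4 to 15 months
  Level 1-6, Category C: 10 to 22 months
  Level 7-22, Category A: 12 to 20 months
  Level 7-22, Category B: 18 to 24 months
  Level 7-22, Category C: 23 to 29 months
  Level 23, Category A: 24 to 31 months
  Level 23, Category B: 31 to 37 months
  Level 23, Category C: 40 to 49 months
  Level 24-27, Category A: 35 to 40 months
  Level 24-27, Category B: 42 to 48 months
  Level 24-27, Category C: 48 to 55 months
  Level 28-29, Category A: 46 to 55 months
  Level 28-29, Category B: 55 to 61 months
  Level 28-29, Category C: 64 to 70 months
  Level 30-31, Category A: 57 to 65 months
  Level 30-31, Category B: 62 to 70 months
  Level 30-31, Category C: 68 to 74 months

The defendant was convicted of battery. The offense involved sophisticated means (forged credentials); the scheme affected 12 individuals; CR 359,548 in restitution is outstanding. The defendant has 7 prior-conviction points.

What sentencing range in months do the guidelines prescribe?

Base offense level for battery: 5.
A1 applies (level before this adjustment is 5 < 23, so +1): 5 + 1 = 6.
A2 applies: 6 + 3 = 9.
A3 does not apply.
A4 applies: 9 + 1 = 10.
A6 does not apply.
Final offense level: 10.
Criminal history: 7 prior points → Category B (2-9).
Level 10 falls in the 7-22 band.
Grid: Level 7-22 × Category B = 18-24 months.

18-24 months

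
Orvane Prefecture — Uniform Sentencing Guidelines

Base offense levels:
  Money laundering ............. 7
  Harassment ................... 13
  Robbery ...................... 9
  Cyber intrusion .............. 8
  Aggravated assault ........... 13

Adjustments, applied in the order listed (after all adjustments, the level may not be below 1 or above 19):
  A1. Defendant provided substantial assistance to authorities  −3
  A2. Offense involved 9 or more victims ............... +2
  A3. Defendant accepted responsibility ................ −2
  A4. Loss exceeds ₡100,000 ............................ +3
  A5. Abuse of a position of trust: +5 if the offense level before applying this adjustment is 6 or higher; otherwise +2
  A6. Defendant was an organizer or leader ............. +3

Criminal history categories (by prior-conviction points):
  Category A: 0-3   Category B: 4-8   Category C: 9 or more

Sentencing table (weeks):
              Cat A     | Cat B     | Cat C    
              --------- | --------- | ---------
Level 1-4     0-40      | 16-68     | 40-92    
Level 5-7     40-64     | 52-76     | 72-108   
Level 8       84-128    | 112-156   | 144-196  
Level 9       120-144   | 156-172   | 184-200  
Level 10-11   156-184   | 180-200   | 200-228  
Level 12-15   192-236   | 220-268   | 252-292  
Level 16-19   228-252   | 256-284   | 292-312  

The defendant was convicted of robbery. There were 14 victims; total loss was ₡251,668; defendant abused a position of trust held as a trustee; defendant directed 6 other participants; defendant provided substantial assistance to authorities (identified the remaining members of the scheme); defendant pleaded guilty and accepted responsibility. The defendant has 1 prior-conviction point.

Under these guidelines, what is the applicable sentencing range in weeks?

Base offense level for robbery: 9.
A1 applies: 9 − 3 = 6.
A2 applies: 6 + 2 = 8.
A3 applies: 8 − 2 = 6.
A4 applies: 6 + 3 = 9.
A5 applies (level before this adjustment is 9 ≥ 6, so +5): 9 + 5 = 14.
A6 applies: 14 + 3 = 17.
Final offense level: 17.
Criminal history: 1 prior point → Category A (0-3).
Level 17 falls in the 16-19 band.
Grid: Level 16-19 × Category A = 228-252 weeks.

228-252 weeks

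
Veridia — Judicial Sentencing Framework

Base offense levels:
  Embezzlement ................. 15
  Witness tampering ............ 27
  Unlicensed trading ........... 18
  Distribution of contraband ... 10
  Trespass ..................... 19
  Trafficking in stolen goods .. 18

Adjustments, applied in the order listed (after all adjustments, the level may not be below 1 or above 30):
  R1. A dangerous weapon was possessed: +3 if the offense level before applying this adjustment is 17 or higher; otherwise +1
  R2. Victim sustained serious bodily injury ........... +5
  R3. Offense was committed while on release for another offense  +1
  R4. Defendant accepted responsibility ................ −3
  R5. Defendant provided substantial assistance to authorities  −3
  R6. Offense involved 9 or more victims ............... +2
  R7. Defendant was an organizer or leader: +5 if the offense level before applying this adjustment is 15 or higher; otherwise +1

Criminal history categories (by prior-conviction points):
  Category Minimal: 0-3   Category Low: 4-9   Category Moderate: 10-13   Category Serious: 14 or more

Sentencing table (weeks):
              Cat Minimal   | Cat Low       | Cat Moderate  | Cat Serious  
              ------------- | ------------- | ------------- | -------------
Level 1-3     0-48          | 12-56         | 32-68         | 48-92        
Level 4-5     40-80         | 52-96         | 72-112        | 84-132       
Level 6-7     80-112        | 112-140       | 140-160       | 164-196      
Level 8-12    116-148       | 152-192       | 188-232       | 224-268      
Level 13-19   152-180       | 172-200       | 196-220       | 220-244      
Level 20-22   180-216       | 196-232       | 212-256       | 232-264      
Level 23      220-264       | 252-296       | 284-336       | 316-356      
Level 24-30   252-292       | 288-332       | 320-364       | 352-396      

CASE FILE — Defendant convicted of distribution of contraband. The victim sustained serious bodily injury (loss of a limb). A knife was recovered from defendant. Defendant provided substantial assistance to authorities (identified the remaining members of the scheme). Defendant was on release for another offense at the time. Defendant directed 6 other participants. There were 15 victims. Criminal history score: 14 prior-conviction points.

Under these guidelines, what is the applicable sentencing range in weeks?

Base offense level for distribution of contraband: 10.
R1 applies (level before this adjustment is 10 < 17, so +1): 10 + 1 = 11.
R2 applies: 11 + 5 = 16.
R3 applies: 16 + 1 = 17.
R5 applies: 17 − 3 = 14.
R6 applies: 14 + 2 = 16.
R7 applies (level before this adjustment is 16 ≥ 15, so +5): 16 + 5 = 21.
Final offense level: 21.
Criminal history: 14 prior points → Category Serious (14+).
Level 21 falls in the 20-22 band.
Grid: Level 20-22 × Category Serious = 232-264 weeks.

232-264 weeks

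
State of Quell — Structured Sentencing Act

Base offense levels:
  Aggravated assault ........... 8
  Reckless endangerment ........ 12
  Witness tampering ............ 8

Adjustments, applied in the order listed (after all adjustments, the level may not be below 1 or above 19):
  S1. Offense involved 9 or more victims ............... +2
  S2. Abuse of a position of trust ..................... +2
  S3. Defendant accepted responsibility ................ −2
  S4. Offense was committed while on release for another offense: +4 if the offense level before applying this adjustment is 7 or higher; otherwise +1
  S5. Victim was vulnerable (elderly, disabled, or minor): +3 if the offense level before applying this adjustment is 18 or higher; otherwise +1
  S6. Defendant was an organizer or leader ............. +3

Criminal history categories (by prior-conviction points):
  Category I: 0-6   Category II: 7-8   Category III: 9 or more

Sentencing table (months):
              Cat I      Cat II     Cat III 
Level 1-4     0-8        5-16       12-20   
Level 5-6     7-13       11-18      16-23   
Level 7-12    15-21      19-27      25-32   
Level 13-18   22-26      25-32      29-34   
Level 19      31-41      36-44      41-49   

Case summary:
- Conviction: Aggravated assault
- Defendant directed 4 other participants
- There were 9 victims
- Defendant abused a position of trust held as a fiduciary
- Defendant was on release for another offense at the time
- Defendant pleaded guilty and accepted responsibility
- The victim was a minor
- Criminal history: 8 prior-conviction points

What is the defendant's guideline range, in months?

Base offense level for aggravated assault: 8.
S1 applies: 8 + 2 = 10.
S2 applies: 10 + 2 = 12.
S3 applies: 12 − 2 = 10.
S4 applies (level before this adjustment is 10 ≥ 7, so +4): 10 + 4 = 14.
S5 applies (level before this adjustment is 14 < 18, so +1): 14 + 1 = 15.
S6 applies: 15 + 3 = 18.
Final offense level: 18.
Criminal history: 8 prior points → Category II (7-8).
Level 18 falls in the 13-18 band.
Grid: Level 13-18 × Category II = 25-32 months.

25-32 months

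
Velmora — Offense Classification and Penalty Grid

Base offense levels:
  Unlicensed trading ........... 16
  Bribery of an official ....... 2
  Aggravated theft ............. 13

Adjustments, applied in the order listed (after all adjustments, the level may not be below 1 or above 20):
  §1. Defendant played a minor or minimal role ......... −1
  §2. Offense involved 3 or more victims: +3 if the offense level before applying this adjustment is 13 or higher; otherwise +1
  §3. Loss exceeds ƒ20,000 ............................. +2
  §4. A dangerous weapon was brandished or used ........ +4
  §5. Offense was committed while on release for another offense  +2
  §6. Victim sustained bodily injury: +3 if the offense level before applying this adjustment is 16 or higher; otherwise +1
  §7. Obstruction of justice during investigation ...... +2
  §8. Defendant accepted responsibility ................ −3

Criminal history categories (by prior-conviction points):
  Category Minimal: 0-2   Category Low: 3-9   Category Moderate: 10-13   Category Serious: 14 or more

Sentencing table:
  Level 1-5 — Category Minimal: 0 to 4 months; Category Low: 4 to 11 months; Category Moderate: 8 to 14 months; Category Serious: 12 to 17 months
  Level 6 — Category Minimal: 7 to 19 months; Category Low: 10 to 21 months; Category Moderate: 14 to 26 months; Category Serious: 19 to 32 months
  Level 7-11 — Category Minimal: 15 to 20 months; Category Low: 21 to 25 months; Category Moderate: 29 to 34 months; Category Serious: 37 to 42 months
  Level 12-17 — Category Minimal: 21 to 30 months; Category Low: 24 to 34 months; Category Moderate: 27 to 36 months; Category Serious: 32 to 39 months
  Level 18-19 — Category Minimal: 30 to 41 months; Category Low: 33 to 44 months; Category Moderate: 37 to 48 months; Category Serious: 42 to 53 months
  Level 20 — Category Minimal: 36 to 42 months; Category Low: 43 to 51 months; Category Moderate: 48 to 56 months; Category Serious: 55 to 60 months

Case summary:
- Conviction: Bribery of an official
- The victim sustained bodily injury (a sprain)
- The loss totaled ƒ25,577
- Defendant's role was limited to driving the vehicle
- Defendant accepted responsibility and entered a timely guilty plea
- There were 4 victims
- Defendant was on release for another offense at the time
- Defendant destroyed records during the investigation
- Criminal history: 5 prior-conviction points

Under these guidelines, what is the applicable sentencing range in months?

10-21 months

Base offense level for bribery of an official: 2.
§1 applies: 2 − 1 = 1.
§2 applies (level before this adjustment is 1 < 13, so +1): 1 + 1 = 2.
§3 applies: 2 + 2 = 4.
§5 applies: 4 + 2 = 6.
§6 applies (level before this adjustment is 6 < 16, so +1): 6 + 1 = 7.
§7 applies: 7 + 2 = 9.
§8 applies: 9 − 3 = 6.
Final offense level: 6.
Criminal history: 5 prior points → Category Low (3-9).
Level 6 falls in the 6 band.
Grid: Level 6 × Category Low = 10-21 months.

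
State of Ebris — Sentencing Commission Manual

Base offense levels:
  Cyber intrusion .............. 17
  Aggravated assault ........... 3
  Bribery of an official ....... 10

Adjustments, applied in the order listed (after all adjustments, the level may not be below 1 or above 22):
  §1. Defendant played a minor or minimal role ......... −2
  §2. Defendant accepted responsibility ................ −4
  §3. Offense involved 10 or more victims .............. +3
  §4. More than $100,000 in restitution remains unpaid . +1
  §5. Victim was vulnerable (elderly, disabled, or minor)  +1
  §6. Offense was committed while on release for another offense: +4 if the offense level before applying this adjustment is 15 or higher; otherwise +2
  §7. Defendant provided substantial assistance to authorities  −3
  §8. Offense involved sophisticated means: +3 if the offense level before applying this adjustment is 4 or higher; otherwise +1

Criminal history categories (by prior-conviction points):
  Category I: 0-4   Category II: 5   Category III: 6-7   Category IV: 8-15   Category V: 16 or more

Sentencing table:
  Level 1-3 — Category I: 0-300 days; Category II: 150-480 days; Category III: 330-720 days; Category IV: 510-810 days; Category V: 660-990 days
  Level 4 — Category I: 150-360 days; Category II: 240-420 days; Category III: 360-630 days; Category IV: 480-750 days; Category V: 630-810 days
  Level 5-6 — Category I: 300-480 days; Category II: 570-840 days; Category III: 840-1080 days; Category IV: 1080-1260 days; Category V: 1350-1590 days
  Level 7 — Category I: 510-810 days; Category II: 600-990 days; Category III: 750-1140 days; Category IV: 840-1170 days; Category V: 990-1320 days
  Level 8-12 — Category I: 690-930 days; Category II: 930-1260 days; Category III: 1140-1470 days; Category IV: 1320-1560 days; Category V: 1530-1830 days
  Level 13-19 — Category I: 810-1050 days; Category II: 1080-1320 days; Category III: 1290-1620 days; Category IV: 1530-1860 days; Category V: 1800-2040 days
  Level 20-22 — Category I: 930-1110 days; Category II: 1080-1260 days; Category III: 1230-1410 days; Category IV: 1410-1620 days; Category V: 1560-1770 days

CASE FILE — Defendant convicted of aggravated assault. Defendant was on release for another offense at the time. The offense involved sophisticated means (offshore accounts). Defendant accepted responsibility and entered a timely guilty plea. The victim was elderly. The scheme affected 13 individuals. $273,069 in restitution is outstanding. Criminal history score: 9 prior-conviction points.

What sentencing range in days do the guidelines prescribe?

1320-1560 days

Base offense level for aggravated assault: 3.
§2 applies: 3 − 4 = -1.
§3 applies: -1 + 3 = 2.
§4 applies: 2 + 1 = 3.
§5 applies: 3 + 1 = 4.
§6 applies (level before this adjustment is 4 < 15, so +2): 4 + 2 = 6.
§8 applies (level before this adjustment is 6 ≥ 4, so +3): 6 + 3 = 9.
Final offense level: 9.
Criminal history: 9 prior points → Category IV (8-15).
Level 9 falls in the 8-12 band.
Grid: Level 8-12 × Category IV = 1320-1560 days.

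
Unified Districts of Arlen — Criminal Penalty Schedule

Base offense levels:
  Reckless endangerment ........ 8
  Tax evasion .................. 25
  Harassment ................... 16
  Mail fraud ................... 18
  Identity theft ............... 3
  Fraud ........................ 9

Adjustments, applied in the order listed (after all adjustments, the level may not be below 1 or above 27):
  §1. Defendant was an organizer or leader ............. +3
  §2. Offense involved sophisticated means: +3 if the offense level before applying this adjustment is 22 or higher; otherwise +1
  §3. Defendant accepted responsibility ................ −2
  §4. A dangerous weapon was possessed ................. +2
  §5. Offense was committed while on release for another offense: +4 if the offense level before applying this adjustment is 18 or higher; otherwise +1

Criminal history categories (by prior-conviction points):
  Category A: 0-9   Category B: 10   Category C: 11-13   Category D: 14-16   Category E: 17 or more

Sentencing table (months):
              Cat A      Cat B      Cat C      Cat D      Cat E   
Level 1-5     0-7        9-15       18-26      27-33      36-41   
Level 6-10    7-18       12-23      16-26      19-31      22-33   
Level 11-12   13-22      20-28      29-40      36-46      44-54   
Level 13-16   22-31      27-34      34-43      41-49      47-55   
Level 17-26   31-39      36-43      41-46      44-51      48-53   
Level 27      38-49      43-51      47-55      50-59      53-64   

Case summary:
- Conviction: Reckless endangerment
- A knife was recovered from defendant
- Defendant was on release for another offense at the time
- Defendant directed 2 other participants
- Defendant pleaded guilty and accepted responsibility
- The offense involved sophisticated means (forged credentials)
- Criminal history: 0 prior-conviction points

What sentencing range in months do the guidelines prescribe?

Base offense level for reckless endangerment: 8.
§1 applies: 8 + 3 = 11.
§2 applies (level before this adjustment is 11 < 22, so +1): 11 + 1 = 12.
§3 applies: 12 − 2 = 10.
§4 applies: 10 + 2 = 12.
§5 applies (level before this adjustment is 12 < 18, so +1): 12 + 1 = 13.
Final offense level: 13.
Criminal history: 0 prior points → Category A (0-9).
Level 13 falls in the 13-16 band.
Grid: Level 13-16 × Category A = 22-31 months.

22-31 months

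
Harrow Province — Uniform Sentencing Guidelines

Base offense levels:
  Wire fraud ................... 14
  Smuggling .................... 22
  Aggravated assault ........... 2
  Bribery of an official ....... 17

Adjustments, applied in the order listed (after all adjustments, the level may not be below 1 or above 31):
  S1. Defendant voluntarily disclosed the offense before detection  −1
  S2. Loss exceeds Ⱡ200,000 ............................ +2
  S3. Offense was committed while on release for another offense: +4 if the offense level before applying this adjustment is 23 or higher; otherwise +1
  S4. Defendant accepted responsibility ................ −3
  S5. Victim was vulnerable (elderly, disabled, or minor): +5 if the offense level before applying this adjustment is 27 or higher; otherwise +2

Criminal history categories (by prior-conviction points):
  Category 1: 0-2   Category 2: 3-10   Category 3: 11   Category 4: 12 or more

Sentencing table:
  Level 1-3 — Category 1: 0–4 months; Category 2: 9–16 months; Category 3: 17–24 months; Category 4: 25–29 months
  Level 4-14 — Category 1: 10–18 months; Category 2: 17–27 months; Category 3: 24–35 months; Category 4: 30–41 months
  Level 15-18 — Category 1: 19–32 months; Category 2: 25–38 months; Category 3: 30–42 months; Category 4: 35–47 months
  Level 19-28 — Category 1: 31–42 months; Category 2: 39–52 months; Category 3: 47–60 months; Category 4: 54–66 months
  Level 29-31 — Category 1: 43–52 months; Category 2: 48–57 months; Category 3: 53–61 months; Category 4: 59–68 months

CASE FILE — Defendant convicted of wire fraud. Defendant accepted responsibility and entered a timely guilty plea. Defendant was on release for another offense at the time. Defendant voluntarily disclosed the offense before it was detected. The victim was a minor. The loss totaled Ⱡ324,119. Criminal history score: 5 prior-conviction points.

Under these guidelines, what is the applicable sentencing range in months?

25-38 months

Base offense level for wire fraud: 14.
S1 applies: 14 − 1 = 13.
S2 applies: 13 + 2 = 15.
S3 applies (level before this adjustment is 15 < 23, so +1): 15 + 1 = 16.
S4 applies: 16 − 3 = 13.
S5 applies (level before this adjustment is 13 < 27, so +2): 13 + 2 = 15.
Final offense level: 15.
Criminal history: 5 prior points → Category 2 (3-10).
Level 15 falls in the 15-18 band.
Grid: Level 15-18 × Category 2 = 25-38 months.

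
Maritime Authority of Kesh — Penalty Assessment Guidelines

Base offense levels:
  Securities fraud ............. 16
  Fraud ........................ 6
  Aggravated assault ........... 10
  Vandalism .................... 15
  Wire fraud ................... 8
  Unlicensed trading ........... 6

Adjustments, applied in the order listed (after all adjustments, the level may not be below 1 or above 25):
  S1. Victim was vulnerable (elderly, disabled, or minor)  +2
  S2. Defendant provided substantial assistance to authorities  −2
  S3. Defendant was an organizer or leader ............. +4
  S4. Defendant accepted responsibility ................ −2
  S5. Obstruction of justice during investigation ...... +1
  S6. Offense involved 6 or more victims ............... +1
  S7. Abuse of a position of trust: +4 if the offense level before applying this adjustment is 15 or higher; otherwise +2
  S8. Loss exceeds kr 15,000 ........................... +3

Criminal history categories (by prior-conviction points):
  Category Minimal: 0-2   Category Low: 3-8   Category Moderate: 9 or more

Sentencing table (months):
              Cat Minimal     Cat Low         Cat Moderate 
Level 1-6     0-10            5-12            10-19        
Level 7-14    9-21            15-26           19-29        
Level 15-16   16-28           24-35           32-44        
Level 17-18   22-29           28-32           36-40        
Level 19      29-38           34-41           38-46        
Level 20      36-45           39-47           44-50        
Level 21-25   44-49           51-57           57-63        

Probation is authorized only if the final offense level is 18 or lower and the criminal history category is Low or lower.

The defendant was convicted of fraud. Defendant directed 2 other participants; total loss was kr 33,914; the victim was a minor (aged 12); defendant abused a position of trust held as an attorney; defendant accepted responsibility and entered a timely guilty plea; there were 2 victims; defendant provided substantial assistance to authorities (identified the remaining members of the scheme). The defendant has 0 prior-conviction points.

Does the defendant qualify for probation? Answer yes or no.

Base offense level for fraud: 6.
S1 applies: 6 + 2 = 8.
S2 applies: 8 − 2 = 6.
S3 applies: 6 + 4 = 10.
S4 applies: 10 − 2 = 8.
S7 applies (level before this adjustment is 8 < 15, so +2): 8 + 2 = 10.
S8 applies: 10 + 3 = 13.
Final offense level: 13.
Criminal history: 0 prior points → Category Minimal (0-2).
Level 13 falls in the 7-14 band.
Grid: Level 7-14 × Category Minimal = 9-21 months.
Probation check: level 13 ≤ 18 and category Minimal ≤ Low → eligible.

Yes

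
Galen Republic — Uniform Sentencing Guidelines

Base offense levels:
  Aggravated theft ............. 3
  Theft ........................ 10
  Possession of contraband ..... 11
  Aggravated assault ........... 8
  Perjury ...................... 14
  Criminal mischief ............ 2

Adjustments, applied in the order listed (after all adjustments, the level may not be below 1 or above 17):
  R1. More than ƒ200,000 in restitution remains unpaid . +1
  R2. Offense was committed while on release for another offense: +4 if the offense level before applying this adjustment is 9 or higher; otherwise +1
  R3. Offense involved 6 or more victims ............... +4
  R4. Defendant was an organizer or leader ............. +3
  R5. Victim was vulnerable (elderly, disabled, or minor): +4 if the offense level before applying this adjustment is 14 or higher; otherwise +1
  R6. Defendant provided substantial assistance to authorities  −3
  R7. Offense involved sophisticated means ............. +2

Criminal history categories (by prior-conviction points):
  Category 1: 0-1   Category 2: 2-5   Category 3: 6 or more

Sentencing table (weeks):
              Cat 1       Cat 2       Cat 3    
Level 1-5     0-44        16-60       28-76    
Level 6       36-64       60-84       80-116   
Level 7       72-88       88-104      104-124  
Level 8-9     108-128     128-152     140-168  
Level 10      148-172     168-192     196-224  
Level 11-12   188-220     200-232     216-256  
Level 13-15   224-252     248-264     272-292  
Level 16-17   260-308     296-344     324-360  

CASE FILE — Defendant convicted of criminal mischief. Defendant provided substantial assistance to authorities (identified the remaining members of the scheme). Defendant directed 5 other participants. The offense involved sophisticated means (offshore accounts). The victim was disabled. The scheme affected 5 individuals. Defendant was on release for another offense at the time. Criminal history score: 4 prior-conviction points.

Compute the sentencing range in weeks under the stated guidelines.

60-84 weeks

Base offense level for criminal mischief: 2.
R1 does not apply.
R2 applies (level before this adjustment is 2 < 9, so +1): 2 + 1 = 3.
R3 does not apply.
R4 applies: 3 + 3 = 6.
R5 applies (level before this adjustment is 6 < 14, so +1): 6 + 1 = 7.
R6 applies: 7 − 3 = 4.
R7 applies: 4 + 2 = 6.
Final offense level: 6.
Criminal history: 4 prior points → Category 2 (2-5).
Level 6 falls in the 6 band.
Grid: Level 6 × Category 2 = 60-84 weeks.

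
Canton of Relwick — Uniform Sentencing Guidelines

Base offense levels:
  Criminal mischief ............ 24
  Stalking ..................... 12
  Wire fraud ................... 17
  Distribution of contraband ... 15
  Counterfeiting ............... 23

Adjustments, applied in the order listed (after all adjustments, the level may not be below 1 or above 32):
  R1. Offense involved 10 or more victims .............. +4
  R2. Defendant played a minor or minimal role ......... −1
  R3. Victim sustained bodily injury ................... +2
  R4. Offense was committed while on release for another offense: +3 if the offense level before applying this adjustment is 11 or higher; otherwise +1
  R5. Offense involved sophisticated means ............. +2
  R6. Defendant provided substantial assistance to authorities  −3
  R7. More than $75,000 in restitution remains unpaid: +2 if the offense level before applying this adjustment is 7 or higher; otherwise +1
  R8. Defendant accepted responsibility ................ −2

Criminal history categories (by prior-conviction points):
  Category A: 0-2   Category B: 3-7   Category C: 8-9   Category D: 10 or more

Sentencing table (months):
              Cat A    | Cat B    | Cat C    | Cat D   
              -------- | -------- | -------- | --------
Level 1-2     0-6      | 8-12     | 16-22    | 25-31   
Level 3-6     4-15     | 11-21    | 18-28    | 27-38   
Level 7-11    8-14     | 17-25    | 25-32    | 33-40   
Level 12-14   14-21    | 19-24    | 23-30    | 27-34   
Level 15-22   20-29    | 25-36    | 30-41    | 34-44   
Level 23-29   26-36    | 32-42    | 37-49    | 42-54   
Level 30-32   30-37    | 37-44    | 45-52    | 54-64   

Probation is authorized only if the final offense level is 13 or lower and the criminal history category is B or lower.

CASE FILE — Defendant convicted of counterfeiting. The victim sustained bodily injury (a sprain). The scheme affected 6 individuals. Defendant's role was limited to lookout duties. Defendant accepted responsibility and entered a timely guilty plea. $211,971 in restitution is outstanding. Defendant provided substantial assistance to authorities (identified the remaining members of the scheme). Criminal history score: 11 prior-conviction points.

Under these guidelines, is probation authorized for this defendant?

Base offense level for counterfeiting: 23.
R2 applies: 23 − 1 = 22.
R3 applies: 22 + 2 = 24.
R6 applies: 24 − 3 = 21.
R7 applies (level before this adjustment is 21 ≥ 7, so +2): 21 + 2 = 23.
R8 applies: 23 − 2 = 21.
Final offense level: 21.
Criminal history: 11 prior points → Category D (10+).
Level 21 falls in the 15-22 band.
Grid: Level 15-22 × Category D = 34-44 months.
Probation check: level 21 > 13 and category D > B → not eligible.

No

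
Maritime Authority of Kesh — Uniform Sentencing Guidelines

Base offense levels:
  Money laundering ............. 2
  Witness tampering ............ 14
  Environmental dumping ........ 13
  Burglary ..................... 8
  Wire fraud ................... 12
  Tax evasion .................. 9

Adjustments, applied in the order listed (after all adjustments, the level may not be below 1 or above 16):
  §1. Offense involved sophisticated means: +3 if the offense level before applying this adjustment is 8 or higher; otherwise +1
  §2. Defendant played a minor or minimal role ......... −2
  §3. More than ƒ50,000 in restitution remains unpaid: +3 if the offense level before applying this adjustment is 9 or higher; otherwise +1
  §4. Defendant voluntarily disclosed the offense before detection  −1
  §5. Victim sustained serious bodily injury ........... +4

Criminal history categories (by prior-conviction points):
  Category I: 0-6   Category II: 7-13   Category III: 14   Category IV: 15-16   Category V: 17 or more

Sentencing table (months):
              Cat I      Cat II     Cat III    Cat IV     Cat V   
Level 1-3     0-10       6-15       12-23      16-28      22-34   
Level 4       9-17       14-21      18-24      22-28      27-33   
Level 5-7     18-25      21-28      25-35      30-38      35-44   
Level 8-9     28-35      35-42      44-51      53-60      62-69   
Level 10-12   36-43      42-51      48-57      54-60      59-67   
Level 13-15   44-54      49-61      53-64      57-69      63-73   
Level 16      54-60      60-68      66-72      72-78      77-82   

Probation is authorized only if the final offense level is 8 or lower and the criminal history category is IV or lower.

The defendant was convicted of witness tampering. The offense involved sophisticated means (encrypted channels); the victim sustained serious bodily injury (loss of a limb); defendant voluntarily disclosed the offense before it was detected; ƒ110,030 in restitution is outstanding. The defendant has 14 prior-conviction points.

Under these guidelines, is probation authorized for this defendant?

Base offense level for witness tampering: 14.
§1 applies (level before this adjustment is 14 ≥ 8, so +3): 14 + 3 = 17.
§2 does not apply.
§3 applies (level before this adjustment is 17 ≥ 9, so +3): 17 + 3 = 20.
§4 applies: 20 − 1 = 19.
§5 applies: 19 + 4 = 23.
Level 23 exceeds the maximum of 16; capped at 16.
Final offense level: 16.
Criminal history: 14 prior points → Category III (14).
Level 16 falls in the 16 band.
Grid: Level 16 × Category III = 66-72 months.
Probation check: level 16 > 8 and category III ≤ IV → not eligible.

No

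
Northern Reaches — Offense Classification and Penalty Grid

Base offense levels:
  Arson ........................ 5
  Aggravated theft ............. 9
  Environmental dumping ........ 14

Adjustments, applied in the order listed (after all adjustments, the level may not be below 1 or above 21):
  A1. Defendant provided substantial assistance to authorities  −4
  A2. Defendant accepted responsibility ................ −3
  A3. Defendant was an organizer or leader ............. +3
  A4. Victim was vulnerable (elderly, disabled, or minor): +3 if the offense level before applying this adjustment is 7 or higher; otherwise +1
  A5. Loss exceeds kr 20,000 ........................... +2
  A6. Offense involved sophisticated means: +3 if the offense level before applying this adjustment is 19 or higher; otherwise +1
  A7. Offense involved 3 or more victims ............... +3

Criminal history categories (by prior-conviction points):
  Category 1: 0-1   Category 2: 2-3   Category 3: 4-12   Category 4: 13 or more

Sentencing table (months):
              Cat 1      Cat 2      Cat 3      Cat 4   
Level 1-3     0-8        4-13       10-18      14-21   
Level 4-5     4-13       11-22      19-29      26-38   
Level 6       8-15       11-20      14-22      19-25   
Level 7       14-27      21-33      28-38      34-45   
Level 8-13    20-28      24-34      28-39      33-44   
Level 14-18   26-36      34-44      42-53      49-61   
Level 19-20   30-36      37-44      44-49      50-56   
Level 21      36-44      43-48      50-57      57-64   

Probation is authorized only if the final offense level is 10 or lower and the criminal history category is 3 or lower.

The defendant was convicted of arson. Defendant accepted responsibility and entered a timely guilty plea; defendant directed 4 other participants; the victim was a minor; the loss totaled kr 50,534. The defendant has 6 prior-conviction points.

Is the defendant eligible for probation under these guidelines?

Yes

Base offense level for arson: 5.
A1 does not apply.
A2 applies: 5 − 3 = 2.
A3 applies: 2 + 3 = 5.
A4 applies (level before this adjustment is 5 < 7, so +1): 5 + 1 = 6.
A5 applies: 6 + 2 = 8.
Final offense level: 8.
Criminal history: 6 prior points → Category 3 (4-12).
Level 8 falls in the 8-13 band.
Grid: Level 8-13 × Category 3 = 28-39 months.
Probation check: level 8 ≤ 10 and category 3 ≤ 3 → eligible.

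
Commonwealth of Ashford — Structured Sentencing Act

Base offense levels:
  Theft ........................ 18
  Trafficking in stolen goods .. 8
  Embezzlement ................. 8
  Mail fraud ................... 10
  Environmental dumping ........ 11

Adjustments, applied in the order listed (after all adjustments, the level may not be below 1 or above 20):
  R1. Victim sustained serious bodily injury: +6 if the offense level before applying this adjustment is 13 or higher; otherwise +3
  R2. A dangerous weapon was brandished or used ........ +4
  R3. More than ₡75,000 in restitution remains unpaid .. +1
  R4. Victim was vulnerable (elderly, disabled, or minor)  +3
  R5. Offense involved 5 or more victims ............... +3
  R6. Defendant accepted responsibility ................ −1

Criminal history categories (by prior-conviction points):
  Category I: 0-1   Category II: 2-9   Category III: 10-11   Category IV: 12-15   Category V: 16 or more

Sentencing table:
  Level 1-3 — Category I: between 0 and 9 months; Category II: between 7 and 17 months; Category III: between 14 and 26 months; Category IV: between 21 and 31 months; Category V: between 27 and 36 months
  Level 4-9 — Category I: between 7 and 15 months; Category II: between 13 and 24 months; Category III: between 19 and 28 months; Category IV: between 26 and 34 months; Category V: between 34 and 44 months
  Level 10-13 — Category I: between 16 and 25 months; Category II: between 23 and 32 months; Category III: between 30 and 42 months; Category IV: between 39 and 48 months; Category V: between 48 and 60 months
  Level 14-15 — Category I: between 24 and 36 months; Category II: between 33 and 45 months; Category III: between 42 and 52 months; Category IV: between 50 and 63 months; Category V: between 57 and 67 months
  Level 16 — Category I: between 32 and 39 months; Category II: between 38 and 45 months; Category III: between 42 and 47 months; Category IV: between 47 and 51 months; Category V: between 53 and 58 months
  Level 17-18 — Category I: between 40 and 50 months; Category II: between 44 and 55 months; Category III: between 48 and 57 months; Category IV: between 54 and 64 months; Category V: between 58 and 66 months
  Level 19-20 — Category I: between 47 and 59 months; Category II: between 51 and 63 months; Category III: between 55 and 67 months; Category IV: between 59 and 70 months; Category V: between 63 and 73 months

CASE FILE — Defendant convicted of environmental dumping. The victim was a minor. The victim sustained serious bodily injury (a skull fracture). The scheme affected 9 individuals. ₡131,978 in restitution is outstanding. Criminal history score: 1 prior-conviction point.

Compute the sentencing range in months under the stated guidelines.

47-59 months

Base offense level for environmental dumping: 11.
R1 applies (level before this adjustment is 11 < 13, so +3): 11 + 3 = 14.
R2 does not apply.
R3 applies: 14 + 1 = 15.
R4 applies: 15 + 3 = 18.
R5 applies: 18 + 3 = 21.
R6 does not apply.
Level 21 exceeds the maximum of 20; capped at 20.
Final offense level: 20.
Criminal history: 1 prior point → Category I (0-1).
Level 20 falls in the 19-20 band.
Grid: Level 19-20 × Category I = 47-59 months.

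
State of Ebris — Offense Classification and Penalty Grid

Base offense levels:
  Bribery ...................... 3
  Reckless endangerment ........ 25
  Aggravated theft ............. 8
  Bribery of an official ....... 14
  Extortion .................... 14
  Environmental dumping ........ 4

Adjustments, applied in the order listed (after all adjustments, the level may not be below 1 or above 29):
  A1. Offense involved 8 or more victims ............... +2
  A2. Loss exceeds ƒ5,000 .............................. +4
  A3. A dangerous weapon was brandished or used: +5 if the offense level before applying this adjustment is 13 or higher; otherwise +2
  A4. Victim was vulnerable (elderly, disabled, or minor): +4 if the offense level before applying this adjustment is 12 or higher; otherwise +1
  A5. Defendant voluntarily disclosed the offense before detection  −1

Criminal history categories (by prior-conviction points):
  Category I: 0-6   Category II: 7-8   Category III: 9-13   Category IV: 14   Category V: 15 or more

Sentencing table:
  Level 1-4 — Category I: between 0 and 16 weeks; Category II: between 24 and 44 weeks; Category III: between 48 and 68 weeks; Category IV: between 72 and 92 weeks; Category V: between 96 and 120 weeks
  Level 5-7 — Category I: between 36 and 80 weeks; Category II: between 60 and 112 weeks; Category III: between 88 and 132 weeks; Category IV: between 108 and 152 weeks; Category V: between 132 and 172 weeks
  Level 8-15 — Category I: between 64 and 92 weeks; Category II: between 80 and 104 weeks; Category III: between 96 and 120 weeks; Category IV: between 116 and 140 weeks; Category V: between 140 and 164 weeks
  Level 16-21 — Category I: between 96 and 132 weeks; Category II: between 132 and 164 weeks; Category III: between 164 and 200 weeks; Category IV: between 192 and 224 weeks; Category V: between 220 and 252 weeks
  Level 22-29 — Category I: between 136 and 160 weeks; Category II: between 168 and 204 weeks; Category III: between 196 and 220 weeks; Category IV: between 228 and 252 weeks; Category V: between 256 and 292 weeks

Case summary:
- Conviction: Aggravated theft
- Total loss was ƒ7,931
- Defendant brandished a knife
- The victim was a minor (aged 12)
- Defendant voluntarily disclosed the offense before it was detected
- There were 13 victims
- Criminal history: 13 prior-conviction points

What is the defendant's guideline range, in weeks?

Base offense level for aggravated theft: 8.
A1 applies: 8 + 2 = 10.
A2 applies: 10 + 4 = 14.
A3 applies (level before this adjustment is 14 ≥ 13, so +5): 14 + 5 = 19.
A4 applies (level before this adjustment is 19 ≥ 12, so +4): 19 + 4 = 23.
A5 applies: 23 − 1 = 22.
Final offense level: 22.
Criminal history: 13 prior points → Category III (9-13).
Level 22 falls in the 22-29 band.
Grid: Level 22-29 × Category III = 196-220 weeks.

196-220 weeks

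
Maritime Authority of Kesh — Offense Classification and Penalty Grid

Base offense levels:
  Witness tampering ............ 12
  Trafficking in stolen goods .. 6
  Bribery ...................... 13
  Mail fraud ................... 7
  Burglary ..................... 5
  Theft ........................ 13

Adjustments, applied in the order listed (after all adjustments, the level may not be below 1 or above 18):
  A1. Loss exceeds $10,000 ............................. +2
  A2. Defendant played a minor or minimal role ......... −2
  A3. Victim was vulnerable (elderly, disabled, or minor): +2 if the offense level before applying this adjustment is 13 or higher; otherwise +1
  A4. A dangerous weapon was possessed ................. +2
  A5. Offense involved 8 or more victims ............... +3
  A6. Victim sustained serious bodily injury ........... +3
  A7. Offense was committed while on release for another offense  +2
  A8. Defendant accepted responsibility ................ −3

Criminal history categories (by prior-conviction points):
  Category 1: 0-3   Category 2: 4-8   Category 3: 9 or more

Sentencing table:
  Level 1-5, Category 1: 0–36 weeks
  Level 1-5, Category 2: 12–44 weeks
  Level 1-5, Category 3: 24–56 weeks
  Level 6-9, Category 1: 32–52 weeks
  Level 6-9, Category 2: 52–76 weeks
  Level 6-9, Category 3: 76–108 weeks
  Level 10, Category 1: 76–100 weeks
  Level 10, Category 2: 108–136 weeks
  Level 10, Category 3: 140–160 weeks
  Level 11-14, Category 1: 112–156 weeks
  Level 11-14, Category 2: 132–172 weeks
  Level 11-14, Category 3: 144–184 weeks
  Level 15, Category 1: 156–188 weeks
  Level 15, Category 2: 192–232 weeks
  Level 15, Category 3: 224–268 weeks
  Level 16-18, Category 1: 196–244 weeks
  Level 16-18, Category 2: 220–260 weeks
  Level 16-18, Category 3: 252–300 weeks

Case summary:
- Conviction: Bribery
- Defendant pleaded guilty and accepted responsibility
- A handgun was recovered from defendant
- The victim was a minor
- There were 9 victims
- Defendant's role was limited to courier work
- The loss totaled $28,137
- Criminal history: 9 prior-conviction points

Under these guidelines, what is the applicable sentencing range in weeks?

252-300 weeks

Base offense level for bribery: 13.
A1 applies: 13 + 2 = 15.
A2 applies: 15 − 2 = 13.
A3 applies (level before this adjustment is 13 ≥ 13, so +2): 13 + 2 = 15.
A4 applies: 15 + 2 = 17.
A5 applies: 17 + 3 = 20.
A7 does not apply.
A8 applies: 20 − 3 = 17.
Final offense level: 17.
Criminal history: 9 prior points → Category 3 (9+).
Level 17 falls in the 16-18 band.
Grid: Level 16-18 × Category 3 = 252-300 weeks.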